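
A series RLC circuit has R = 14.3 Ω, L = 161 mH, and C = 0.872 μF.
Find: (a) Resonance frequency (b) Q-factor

Step 1 — Resonance condition Im(Z)=0 gives ω₀ = 1/√(LC).
Step 2 — ω₀ = 1/√(0.161·8.72e-07) = 2669 rad/s.
Step 3 — f₀ = ω₀/(2π) = 424.8 Hz.
Step 4 — Series Q: Q = ω₀L/R = 2669·0.161/14.3 = 30.05.

(a) f₀ = 424.8 Hz  (b) Q = 30.05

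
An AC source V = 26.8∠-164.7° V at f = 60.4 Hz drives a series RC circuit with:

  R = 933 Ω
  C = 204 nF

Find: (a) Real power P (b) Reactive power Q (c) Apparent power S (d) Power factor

Step 1 — Angular frequency: ω = 2π·f = 2π·60.4 = 379.5 rad/s.
Step 2 — Component impedances:
  R: Z = R = 933 Ω
  C: Z = 1/(jωC) = -j/(ω·C) = 0 - j1.292e+04 Ω
Step 3 — Series combination: Z_total = R + C = 933 - j1.292e+04 Ω = 1.295e+04∠-85.9° Ω.
Step 4 — Source phasor: V = 26.8∠-164.7° V = -25.85 - j7.072 V.
Step 5 — Current: I = V / Z = 0.0004008 - j0.00203 A = 0.002069∠-78.8° A.
Step 6 — Complex power: S = V·I* = 0.003996 - j0.05532 VA.
Step 7 — Real power: P = Re(S) = 0.003996 W.
Step 8 — Reactive power: Q = Im(S) = -0.05532 VAR.
Step 9 — Apparent power: |S| = 0.05546 VA.
Step 10 — Power factor: PF = P/|S| = 0.07204 (leading).

(a) P = 0.003996 W  (b) Q = -0.05532 VAR  (c) S = 0.05546 VA  (d) PF = 0.07204 (leading)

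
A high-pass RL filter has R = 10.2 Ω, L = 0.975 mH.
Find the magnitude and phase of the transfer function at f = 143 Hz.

Step 1 — Angular frequency: ω = 2π·143 = 898.5 rad/s.
Step 2 — Transfer function: H(jω) = jωL/(R + jωL).
Step 3 — Numerator jωL = j·0.876; denominator R + jωL = 10.2 + j0.876.
Step 4 — H = 0.007322 + j0.08526.
Step 5 — Magnitude: |H| = 0.08557 (-21.4 dB); phase: φ = 85.1°.

|H| = 0.08557 (-21.4 dB), φ = 85.1°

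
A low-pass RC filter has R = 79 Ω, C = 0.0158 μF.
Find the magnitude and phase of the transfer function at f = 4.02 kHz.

Step 1 — Angular frequency: ω = 2π·4020 = 2.526e+04 rad/s.
Step 2 — Transfer function: H(jω) = 1/(1 + jωRC).
Step 3 — Denominator: 1 + jωRC = 1 + j·2.526e+04·79·1.58e-08 = 1 + j0.03153.
Step 4 — H = 0.999 - j0.0315.
Step 5 — Magnitude: |H| = 0.9995 (-0.0 dB); phase: φ = -1.8°.

|H| = 0.9995 (-0.0 dB), φ = -1.8°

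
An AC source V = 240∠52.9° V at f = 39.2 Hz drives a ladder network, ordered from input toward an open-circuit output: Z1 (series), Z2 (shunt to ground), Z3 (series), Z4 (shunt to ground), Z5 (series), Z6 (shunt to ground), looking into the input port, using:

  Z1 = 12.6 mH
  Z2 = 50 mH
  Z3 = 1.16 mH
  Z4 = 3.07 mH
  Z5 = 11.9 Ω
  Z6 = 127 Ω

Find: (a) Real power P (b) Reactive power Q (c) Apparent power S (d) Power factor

Step 1 — Angular frequency: ω = 2π·f = 2π·39.2 = 246.3 rad/s.
Step 2 — Component impedances:
  Z1: Z = jωL = j·246.3·0.0126 = 0 + j3.103 Ω
  Z2: Z = jωL = j·246.3·0.05 = 0 + j12.32 Ω
  Z3: Z = jωL = j·246.3·0.00116 = 0 + j0.2857 Ω
  Z4: Z = jωL = j·246.3·0.00307 = 0 + j0.7561 Ω
  Z5: Z = R = 11.9 Ω
  Z6: Z = R = 127 Ω
Step 3 — Ladder network (open output): work backward from the far end, alternating series and parallel combinations. Z_in = 0.003499 + j4.064 Ω = 4.064∠90.0° Ω.
Step 4 — Source phasor: V = 240∠52.9° V = 144.8 + j191.4 V.
Step 5 — Current: I = V / Z = 47.13 - j35.58 A = 59.06∠-37.1° A.
Step 6 — Complex power: S = V·I* = 12.2 + j1.417e+04 VA.
Step 7 — Real power: P = Re(S) = 12.2 W.
Step 8 — Reactive power: Q = Im(S) = 1.417e+04 VAR.
Step 9 — Apparent power: |S| = 1.417e+04 VA.
Step 10 — Power factor: PF = P/|S| = 0.000861 (lagging).

(a) P = 12.2 W  (b) Q = 1.417e+04 VAR  (c) S = 1.417e+04 VA  (d) PF = 0.000861 (lagging)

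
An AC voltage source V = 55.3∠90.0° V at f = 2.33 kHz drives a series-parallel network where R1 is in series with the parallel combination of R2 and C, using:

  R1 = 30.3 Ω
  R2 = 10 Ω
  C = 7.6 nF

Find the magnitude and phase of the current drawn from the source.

Step 1 — Angular frequency: ω = 2π·f = 2π·2330 = 1.464e+04 rad/s.
Step 2 — Component impedances:
  R1: Z = R = 30.3 Ω
  R2: Z = R = 10 Ω
  C: Z = 1/(jωC) = -j/(ω·C) = 0 - j8988 Ω
Step 3 — Parallel branch: R2 || C = 1/(1/R2 + 1/C) = 10 - j0.01113 Ω.
Step 4 — Series with R1: Z_total = R1 + (R2 || C) = 40.3 - j0.01113 Ω = 40.3∠-0.0° Ω.
Step 5 — Source phasor: V = 55.3∠90.0° V = 0 + j55.3 V.
Step 6 — Ohm's law: I = V / Z_total = (0 + j55.3) / (40.3 - j0.01113) = -0.0003788 + j1.372 A.
Step 7 — Convert to polar: |I| = 1.372 A, ∠I = 90.0°.

I = 1.372∠90.0° A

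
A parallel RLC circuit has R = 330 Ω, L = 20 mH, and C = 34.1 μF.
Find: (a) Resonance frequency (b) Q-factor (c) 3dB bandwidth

Step 1 — Resonance: ω₀ = 1/√(LC) = 1/√(0.02·3.41e-05) = 1211 rad/s.
Step 2 — f₀ = ω₀/(2π) = 192.7 Hz.
Step 3 — Parallel Q: Q = R/(ω₀L) = 330/(1211·0.02) = 13.63.
Step 4 — Bandwidth: Δω = ω₀/Q = 88.87 rad/s; BW = Δω/(2π) = 14.14 Hz.

(a) f₀ = 192.7 Hz  (b) Q = 13.63  (c) BW = 14.14 Hz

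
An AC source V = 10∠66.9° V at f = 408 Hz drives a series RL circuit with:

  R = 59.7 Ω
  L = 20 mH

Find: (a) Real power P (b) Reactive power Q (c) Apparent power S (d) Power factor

Step 1 — Angular frequency: ω = 2π·f = 2π·408 = 2564 rad/s.
Step 2 — Component impedances:
  R: Z = R = 59.7 Ω
  L: Z = jωL = j·2564·0.02 = 0 + j51.27 Ω
Step 3 — Series combination: Z_total = R + L = 59.7 + j51.27 Ω = 78.69∠40.7° Ω.
Step 4 — Source phasor: V = 10∠66.9° V = 3.923 + j9.198 V.
Step 5 — Current: I = V / Z = 0.114 + j0.05619 A = 0.1271∠26.2° A.
Step 6 — Complex power: S = V·I* = 0.964 + j0.8279 VA.
Step 7 — Real power: P = Re(S) = 0.964 W.
Step 8 — Reactive power: Q = Im(S) = 0.8279 VAR.
Step 9 — Apparent power: |S| = 1.271 VA.
Step 10 — Power factor: PF = P/|S| = 0.7586 (lagging).

(a) P = 0.964 W  (b) Q = 0.8279 VAR  (c) S = 1.271 VA  (d) PF = 0.7586 (lagging)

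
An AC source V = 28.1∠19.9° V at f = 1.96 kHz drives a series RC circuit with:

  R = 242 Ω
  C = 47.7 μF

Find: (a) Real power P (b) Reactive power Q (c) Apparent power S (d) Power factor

Step 1 — Angular frequency: ω = 2π·f = 2π·1960 = 1.232e+04 rad/s.
Step 2 — Component impedances:
  R: Z = R = 242 Ω
  C: Z = 1/(jωC) = -j/(ω·C) = 0 - j1.702 Ω
Step 3 — Series combination: Z_total = R + C = 242 - j1.702 Ω = 242∠-0.4° Ω.
Step 4 — Source phasor: V = 28.1∠19.9° V = 26.42 + j9.565 V.
Step 5 — Current: I = V / Z = 0.1089 + j0.04029 A = 0.1161∠20.3° A.
Step 6 — Complex power: S = V·I* = 3.263 - j0.02295 VA.
Step 7 — Real power: P = Re(S) = 3.263 W.
Step 8 — Reactive power: Q = Im(S) = -0.02295 VAR.
Step 9 — Apparent power: |S| = 3.263 VA.
Step 10 — Power factor: PF = P/|S| = 1 (leading).

(a) P = 3.263 W  (b) Q = -0.02295 VAR  (c) S = 3.263 VA  (d) PF = 1 (leading)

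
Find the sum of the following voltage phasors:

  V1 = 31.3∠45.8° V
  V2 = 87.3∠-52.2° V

Step 1 — Convert each phasor to rectangular form:
  V1 = 31.3·(cos(45.8°) + j·sin(45.8°)) = 21.82 + j22.44 V
  V2 = 87.3·(cos(-52.2°) + j·sin(-52.2°)) = 53.51 - j68.98 V
Step 2 — Sum components: V_total = 75.33 - j46.54 V.
Step 3 — Convert to polar: |V_total| = 88.55 V, ∠V_total = -31.7°.

V_total = 88.55∠-31.7° V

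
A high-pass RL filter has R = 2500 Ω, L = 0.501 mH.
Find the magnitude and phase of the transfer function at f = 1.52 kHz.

Step 1 — Angular frequency: ω = 2π·1520 = 9550 rad/s.
Step 2 — Transfer function: H(jω) = jωL/(R + jωL).
Step 3 — Numerator jωL = j·4.785; denominator R + jωL = 2500 + j4.785.
Step 4 — H = 3.663e-06 + j0.001914.
Step 5 — Magnitude: |H| = 0.001914 (-54.4 dB); phase: φ = 89.9°.

|H| = 0.001914 (-54.4 dB), φ = 89.9°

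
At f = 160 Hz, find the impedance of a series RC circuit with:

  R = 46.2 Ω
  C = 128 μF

Step 1 — Angular frequency: ω = 2π·f = 2π·160 = 1005 rad/s.
Step 2 — Component impedances:
  R: Z = R = 46.2 Ω
  C: Z = 1/(jωC) = -j/(ω·C) = 0 - j7.771 Ω
Step 3 — Series combination: Z_total = R + C = 46.2 - j7.771 Ω = 46.85∠-9.5° Ω.

Z = 46.2 - j7.771 Ω = 46.85∠-9.5° Ω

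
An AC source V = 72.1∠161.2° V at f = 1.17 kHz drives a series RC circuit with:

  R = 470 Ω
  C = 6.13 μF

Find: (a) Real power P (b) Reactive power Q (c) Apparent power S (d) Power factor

Step 1 — Angular frequency: ω = 2π·f = 2π·1170 = 7351 rad/s.
Step 2 — Component impedances:
  R: Z = R = 470 Ω
  C: Z = 1/(jωC) = -j/(ω·C) = 0 - j22.19 Ω
Step 3 — Series combination: Z_total = R + C = 470 - j22.19 Ω = 470.5∠-2.7° Ω.
Step 4 — Source phasor: V = 72.1∠161.2° V = -68.25 + j23.24 V.
Step 5 — Current: I = V / Z = -0.1472 + j0.04249 A = 0.1532∠163.9° A.
Step 6 — Complex power: S = V·I* = 11.04 - j0.5211 VA.
Step 7 — Real power: P = Re(S) = 11.04 W.
Step 8 — Reactive power: Q = Im(S) = -0.5211 VAR.
Step 9 — Apparent power: |S| = 11.05 VA.
Step 10 — Power factor: PF = P/|S| = 0.9989 (leading).

(a) P = 11.04 W  (b) Q = -0.5211 VAR  (c) S = 11.05 VA  (d) PF = 0.9989 (leading)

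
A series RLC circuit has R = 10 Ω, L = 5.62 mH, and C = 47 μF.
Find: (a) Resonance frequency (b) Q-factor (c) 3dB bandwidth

Step 1 — Resonance: ω₀ = 1/√(LC) = 1/√(0.00562·4.7e-05) = 1946 rad/s.
Step 2 — f₀ = ω₀/(2π) = 309.7 Hz.
Step 3 — Series Q: Q = ω₀L/R = 1946·0.00562/10 = 1.094.
Step 4 — Bandwidth: Δω = ω₀/Q = 1779 rad/s; BW = Δω/(2π) = 283.2 Hz.

(a) f₀ = 309.7 Hz  (b) Q = 1.094  (c) BW = 283.2 Hz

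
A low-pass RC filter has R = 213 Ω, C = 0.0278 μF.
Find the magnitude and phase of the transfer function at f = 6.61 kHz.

Step 1 — Angular frequency: ω = 2π·6610 = 4.153e+04 rad/s.
Step 2 — Transfer function: H(jω) = 1/(1 + jωRC).
Step 3 — Denominator: 1 + jωRC = 1 + j·4.153e+04·213·2.78e-08 = 1 + j0.2459.
Step 4 — H = 0.943 - j0.2319.
Step 5 — Magnitude: |H| = 0.9711 (-0.3 dB); phase: φ = -13.8°.

|H| = 0.9711 (-0.3 dB), φ = -13.8°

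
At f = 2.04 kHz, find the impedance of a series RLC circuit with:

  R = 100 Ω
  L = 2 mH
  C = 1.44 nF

Step 1 — Angular frequency: ω = 2π·f = 2π·2040 = 1.282e+04 rad/s.
Step 2 — Component impedances:
  R: Z = R = 100 Ω
  L: Z = jωL = j·1.282e+04·0.002 = 0 + j25.64 Ω
  C: Z = 1/(jωC) = -j/(ω·C) = 0 - j5.418e+04 Ω
Step 3 — Series combination: Z_total = R + L + C = 100 - j5.415e+04 Ω = 5.415e+04∠-89.9° Ω.

Z = 100 - j5.415e+04 Ω = 5.415e+04∠-89.9° Ω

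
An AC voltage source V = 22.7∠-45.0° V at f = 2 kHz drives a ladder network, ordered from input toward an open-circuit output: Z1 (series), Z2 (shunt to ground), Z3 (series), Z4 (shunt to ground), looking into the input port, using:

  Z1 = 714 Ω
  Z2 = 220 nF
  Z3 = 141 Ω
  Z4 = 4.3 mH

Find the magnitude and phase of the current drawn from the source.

Step 1 — Angular frequency: ω = 2π·f = 2π·2000 = 1.257e+04 rad/s.
Step 2 — Component impedances:
  Z1: Z = R = 714 Ω
  Z2: Z = 1/(jωC) = -j/(ω·C) = 0 - j361.7 Ω
  Z3: Z = R = 141 Ω
  Z4: Z = jωL = j·1.257e+04·0.0043 = 0 + j54.04 Ω
Step 3 — Ladder network (open output): work backward from the far end, alternating series and parallel combinations. Z_in = 875.1 - j10.28 Ω = 875.1∠-0.7° Ω.
Step 4 — Source phasor: V = 22.7∠-45.0° V = 16.05 - j16.05 V.
Step 5 — Ohm's law: I = V / Z_total = (16.05 - j16.05) / (875.1 - j10.28) = 0.01856 - j0.01813 A.
Step 6 — Convert to polar: |I| = 0.02594 A, ∠I = -44.3°.

I = 0.02594∠-44.3° A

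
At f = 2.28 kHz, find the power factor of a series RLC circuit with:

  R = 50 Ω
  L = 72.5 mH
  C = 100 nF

Step 1 — Angular frequency: ω = 2π·f = 2π·2280 = 1.433e+04 rad/s.
Step 2 — Component impedances:
  R: Z = R = 50 Ω
  L: Z = jωL = j·1.433e+04·0.0725 = 0 + j1039 Ω
  C: Z = 1/(jωC) = -j/(ω·C) = 0 - j698 Ω
Step 3 — Series combination: Z_total = R + L + C = 50 + j340.6 Ω = 344.2∠81.6° Ω.
Step 4 — Power factor: PF = cos(φ) = Re(Z)/|Z| = 50/344.2 = 0.1453.
Step 5 — Type: Im(Z) = 340.6 ⇒ lagging (phase φ = 81.6°).

PF = 0.1453 (lagging, φ = 81.6°)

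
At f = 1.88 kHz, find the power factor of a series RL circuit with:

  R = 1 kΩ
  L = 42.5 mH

Step 1 — Angular frequency: ω = 2π·f = 2π·1880 = 1.181e+04 rad/s.
Step 2 — Component impedances:
  R: Z = R = 1000 Ω
  L: Z = jωL = j·1.181e+04·0.0425 = 0 + j502 Ω
Step 3 — Series combination: Z_total = R + L = 1000 + j502 Ω = 1119∠26.7° Ω.
Step 4 — Power factor: PF = cos(φ) = Re(Z)/|Z| = 1000/1119 = 0.8937.
Step 5 — Type: Im(Z) = 502 ⇒ lagging (phase φ = 26.7°).

PF = 0.8937 (lagging, φ = 26.7°)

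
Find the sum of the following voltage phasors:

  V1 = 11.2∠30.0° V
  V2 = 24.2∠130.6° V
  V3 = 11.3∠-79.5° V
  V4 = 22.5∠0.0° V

Step 1 — Convert each phasor to rectangular form:
  V1 = 11.2·(cos(30.0°) + j·sin(30.0°)) = 9.699 + j5.6 V
  V2 = 24.2·(cos(130.6°) + j·sin(130.6°)) = -15.75 + j18.37 V
  V3 = 11.3·(cos(-79.5°) + j·sin(-79.5°)) = 2.059 - j11.11 V
  V4 = 22.5·(cos(0.0°) + j·sin(0.0°)) = 22.5 V
Step 2 — Sum components: V_total = 18.51 + j12.86 V.
Step 3 — Convert to polar: |V_total| = 22.54 V, ∠V_total = 34.8°.

V_total = 22.54∠34.8° V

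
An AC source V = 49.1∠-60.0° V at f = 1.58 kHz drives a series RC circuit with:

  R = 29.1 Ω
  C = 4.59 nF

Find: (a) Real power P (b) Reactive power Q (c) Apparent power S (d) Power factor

Step 1 — Angular frequency: ω = 2π·f = 2π·1580 = 9927 rad/s.
Step 2 — Component impedances:
  R: Z = R = 29.1 Ω
  C: Z = 1/(jωC) = -j/(ω·C) = 0 - j2.195e+04 Ω
Step 3 — Series combination: Z_total = R + C = 29.1 - j2.195e+04 Ω = 2.195e+04∠-89.9° Ω.
Step 4 — Source phasor: V = 49.1∠-60.0° V = 24.55 - j42.52 V.
Step 5 — Current: I = V / Z = 0.001939 + j0.001116 A = 0.002237∠29.9° A.
Step 6 — Complex power: S = V·I* = 0.0001457 - j0.1099 VA.
Step 7 — Real power: P = Re(S) = 0.0001457 W.
Step 8 — Reactive power: Q = Im(S) = -0.1099 VAR.
Step 9 — Apparent power: |S| = 0.1099 VA.
Step 10 — Power factor: PF = P/|S| = 0.001326 (leading).

(a) P = 0.0001457 W  (b) Q = -0.1099 VAR  (c) S = 0.1099 VA  (d) PF = 0.001326 (leading)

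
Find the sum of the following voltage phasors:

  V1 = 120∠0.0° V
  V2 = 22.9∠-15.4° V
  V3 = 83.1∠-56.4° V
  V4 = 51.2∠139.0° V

Step 1 — Convert each phasor to rectangular form:
  V1 = 120·(cos(0.0°) + j·sin(0.0°)) = 120 V
  V2 = 22.9·(cos(-15.4°) + j·sin(-15.4°)) = 22.08 - j6.081 V
  V3 = 83.1·(cos(-56.4°) + j·sin(-56.4°)) = 45.99 - j69.22 V
  V4 = 51.2·(cos(139.0°) + j·sin(139.0°)) = -38.64 + j33.59 V
Step 2 — Sum components: V_total = 149.4 - j41.71 V.
Step 3 — Convert to polar: |V_total| = 155.1 V, ∠V_total = -15.6°.

V_total = 155.1∠-15.6° V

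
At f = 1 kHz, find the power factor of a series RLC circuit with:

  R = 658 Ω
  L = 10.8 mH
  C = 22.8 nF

Step 1 — Angular frequency: ω = 2π·f = 2π·1000 = 6283 rad/s.
Step 2 — Component impedances:
  R: Z = R = 658 Ω
  L: Z = jωL = j·6283·0.0108 = 0 + j67.86 Ω
  C: Z = 1/(jωC) = -j/(ω·C) = 0 - j6980 Ω
Step 3 — Series combination: Z_total = R + L + C = 658 - j6913 Ω = 6944∠-84.6° Ω.
Step 4 — Power factor: PF = cos(φ) = Re(Z)/|Z| = 658/6944 = 0.09476.
Step 5 — Type: Im(Z) = -6913 ⇒ leading (phase φ = -84.6°).

PF = 0.09476 (leading, φ = -84.6°)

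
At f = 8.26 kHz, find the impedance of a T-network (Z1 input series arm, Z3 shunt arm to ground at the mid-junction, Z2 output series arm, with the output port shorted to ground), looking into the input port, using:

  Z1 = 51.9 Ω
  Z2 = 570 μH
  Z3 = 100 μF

Step 1 — Angular frequency: ω = 2π·f = 2π·8260 = 5.19e+04 rad/s.
Step 2 — Component impedances:
  Z1: Z = R = 51.9 Ω
  Z2: Z = jωL = j·5.19e+04·0.00057 = 0 + j29.58 Ω
  Z3: Z = 1/(jωC) = -j/(ω·C) = 0 - j0.1927 Ω
Step 3 — With the output port shorted to ground, the output series arm Z2 runs from the junction to ground; the shunt arm Z3 also runs from the junction to ground. They appear in parallel: Z3 || Z2 = 0 - j0.1939 Ω.
Step 4 — Series with input arm Z1: Z_in = Z1 + (Z3 || Z2) = 51.9 - j0.1939 Ω = 51.9∠-0.2° Ω.

Z = 51.9 - j0.1939 Ω = 51.9∠-0.2° Ω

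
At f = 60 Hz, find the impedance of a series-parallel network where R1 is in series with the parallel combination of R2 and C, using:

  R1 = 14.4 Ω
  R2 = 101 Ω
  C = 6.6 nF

Step 1 — Angular frequency: ω = 2π·f = 2π·60 = 377 rad/s.
Step 2 — Component impedances:
  R1: Z = R = 14.4 Ω
  R2: Z = R = 101 Ω
  C: Z = 1/(jωC) = -j/(ω·C) = 0 - j4.019e+05 Ω
Step 3 — Parallel branch: R2 || C = 1/(1/R2 + 1/C) = 101 - j0.02538 Ω.
Step 4 — Series with R1: Z_total = R1 + (R2 || C) = 115.4 - j0.02538 Ω = 115.4∠-0.0° Ω.

Z = 115.4 - j0.02538 Ω = 115.4∠-0.0° Ω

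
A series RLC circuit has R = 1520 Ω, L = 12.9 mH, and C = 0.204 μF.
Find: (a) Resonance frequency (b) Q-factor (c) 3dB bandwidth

Step 1 — Resonance condition Im(Z)=0 gives ω₀ = 1/√(LC).
Step 2 — ω₀ = 1/√(0.0129·2.04e-07) = 1.949e+04 rad/s.
Step 3 — f₀ = ω₀/(2π) = 3102 Hz.
Step 4 — Series Q: Q = ω₀L/R = 1.949e+04·0.0129/1520 = 0.1654.
Step 5 — 3dB bandwidth: Δω = ω₀/Q = 1.178e+05 rad/s; BW = Δω/(2π) = 1.875e+04 Hz.

(a) f₀ = 3102 Hz  (b) Q = 0.1654  (c) BW = 1.875e+04 Hz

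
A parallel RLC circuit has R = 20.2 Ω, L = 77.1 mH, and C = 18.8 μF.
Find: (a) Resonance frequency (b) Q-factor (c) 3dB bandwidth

Step 1 — Resonance: ω₀ = 1/√(LC) = 1/√(0.0771·1.88e-05) = 830.6 rad/s.
Step 2 — f₀ = ω₀/(2π) = 132.2 Hz.
Step 3 — Parallel Q: Q = R/(ω₀L) = 20.2/(830.6·0.0771) = 0.3154.
Step 4 — Bandwidth: Δω = ω₀/Q = 2633 rad/s; BW = Δω/(2π) = 419.1 Hz.

(a) f₀ = 132.2 Hz  (b) Q = 0.3154  (c) BW = 419.1 Hz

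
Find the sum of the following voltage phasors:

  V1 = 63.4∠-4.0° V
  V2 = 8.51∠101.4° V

Step 1 — Convert each phasor to rectangular form:
  V1 = 63.4·(cos(-4.0°) + j·sin(-4.0°)) = 63.25 - j4.423 V
  V2 = 8.51·(cos(101.4°) + j·sin(101.4°)) = -1.682 + j8.342 V
Step 2 — Sum components: V_total = 61.56 + j3.92 V.
Step 3 — Convert to polar: |V_total| = 61.69 V, ∠V_total = 3.6°.

V_total = 61.69∠3.6° V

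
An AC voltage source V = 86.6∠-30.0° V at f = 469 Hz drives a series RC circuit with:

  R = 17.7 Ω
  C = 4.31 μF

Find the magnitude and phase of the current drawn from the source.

Step 1 — Angular frequency: ω = 2π·f = 2π·469 = 2947 rad/s.
Step 2 — Component impedances:
  R: Z = R = 17.7 Ω
  C: Z = 1/(jωC) = -j/(ω·C) = 0 - j78.74 Ω
Step 3 — Series combination: Z_total = R + C = 17.7 - j78.74 Ω = 80.7∠-77.3° Ω.
Step 4 — Source phasor: V = 86.6∠-30.0° V = 75 - j43.3 V.
Step 5 — Ohm's law: I = V / Z_total = (75 - j43.3) / (17.7 - j78.74) = 0.7273 + j0.789 A.
Step 6 — Convert to polar: |I| = 1.073 A, ∠I = 47.3°.

I = 1.073∠47.3° A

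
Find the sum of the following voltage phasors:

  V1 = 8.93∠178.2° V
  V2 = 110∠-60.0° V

Step 1 — Convert each phasor to rectangular form:
  V1 = 8.93·(cos(178.2°) + j·sin(178.2°)) = -8.926 + j0.2805 V
  V2 = 110·(cos(-60.0°) + j·sin(-60.0°)) = 55 - j95.26 V
Step 2 — Sum components: V_total = 46.07 - j94.98 V.
Step 3 — Convert to polar: |V_total| = 105.6 V, ∠V_total = -64.1°.

V_total = 105.6∠-64.1° V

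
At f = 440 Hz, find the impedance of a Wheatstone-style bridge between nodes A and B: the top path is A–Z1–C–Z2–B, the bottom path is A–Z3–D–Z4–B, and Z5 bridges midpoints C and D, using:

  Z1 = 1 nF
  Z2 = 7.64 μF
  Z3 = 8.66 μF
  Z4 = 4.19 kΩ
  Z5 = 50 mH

Step 1 — Angular frequency: ω = 2π·f = 2π·440 = 2765 rad/s.
Step 2 — Component impedances:
  Z1: Z = 1/(jωC) = -j/(ω·C) = 0 - j3.617e+05 Ω
  Z2: Z = 1/(jωC) = -j/(ω·C) = 0 - j47.34 Ω
  Z3: Z = 1/(jωC) = -j/(ω·C) = 0 - j41.77 Ω
  Z4: Z = R = 4190 Ω
  Z5: Z = jωL = j·2765·0.05 = 0 + j138.2 Ω
Step 3 — Bridge requires nodal analysis (the Z5 bridge couples midpoints C and D, so the two paths cannot be reduced to a simple series/parallel combination). Setting node B to ground and injecting 1 A at node A, the 3-node admittance system at A, C, D solves to V_A = Z_AB = 1.972 + j49.1 Ω = 49.14∠87.7° Ω.

Z = 1.972 + j49.1 Ω = 49.14∠87.7° Ω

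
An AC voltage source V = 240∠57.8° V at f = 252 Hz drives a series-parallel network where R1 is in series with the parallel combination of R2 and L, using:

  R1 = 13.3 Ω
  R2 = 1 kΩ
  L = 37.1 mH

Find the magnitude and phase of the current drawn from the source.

Step 1 — Angular frequency: ω = 2π·f = 2π·252 = 1583 rad/s.
Step 2 — Component impedances:
  R1: Z = R = 13.3 Ω
  R2: Z = R = 1000 Ω
  L: Z = jωL = j·1583·0.0371 = 0 + j58.74 Ω
Step 3 — Parallel branch: R2 || L = 1/(1/R2 + 1/L) = 3.439 + j58.54 Ω.
Step 4 — Series with R1: Z_total = R1 + (R2 || L) = 16.74 + j58.54 Ω = 60.89∠74.0° Ω.
Step 5 — Source phasor: V = 240∠57.8° V = 127.9 + j203.1 V.
Step 6 — Ohm's law: I = V / Z_total = (127.9 + j203.1) / (16.74 + j58.54) = 3.784 - j1.103 A.
Step 7 — Convert to polar: |I| = 3.942 A, ∠I = -16.2°.

I = 3.942∠-16.2° A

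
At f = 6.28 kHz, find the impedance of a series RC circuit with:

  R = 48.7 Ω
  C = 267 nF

Step 1 — Angular frequency: ω = 2π·f = 2π·6280 = 3.946e+04 rad/s.
Step 2 — Component impedances:
  R: Z = R = 48.7 Ω
  C: Z = 1/(jωC) = -j/(ω·C) = 0 - j94.92 Ω
Step 3 — Series combination: Z_total = R + C = 48.7 - j94.92 Ω = 106.7∠-62.8° Ω.

Z = 48.7 - j94.92 Ω = 106.7∠-62.8° Ω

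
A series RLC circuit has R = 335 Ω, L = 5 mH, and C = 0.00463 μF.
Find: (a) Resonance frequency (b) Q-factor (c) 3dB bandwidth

Step 1 — Resonance: ω₀ = 1/√(LC) = 1/√(0.005·4.63e-09) = 2.078e+05 rad/s.
Step 2 — f₀ = ω₀/(2π) = 3.308e+04 Hz.
Step 3 — Series Q: Q = ω₀L/R = 2.078e+05·0.005/335 = 3.102.
Step 4 — Bandwidth: Δω = ω₀/Q = 6.7e+04 rad/s; BW = Δω/(2π) = 1.066e+04 Hz.

(a) f₀ = 3.308e+04 Hz  (b) Q = 3.102  (c) BW = 1.066e+04 Hz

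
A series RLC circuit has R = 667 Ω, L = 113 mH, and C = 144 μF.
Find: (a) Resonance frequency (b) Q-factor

Step 1 — Resonance condition Im(Z)=0 gives ω₀ = 1/√(LC).
Step 2 — ω₀ = 1/√(0.113·0.000144) = 247.9 rad/s.
Step 3 — f₀ = ω₀/(2π) = 39.45 Hz.
Step 4 — Series Q: Q = ω₀L/R = 247.9·0.113/667 = 0.042.

(a) f₀ = 39.45 Hz  (b) Q = 0.042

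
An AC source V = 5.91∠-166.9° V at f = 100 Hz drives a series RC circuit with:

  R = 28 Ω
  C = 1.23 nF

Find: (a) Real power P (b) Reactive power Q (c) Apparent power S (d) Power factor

Step 1 — Angular frequency: ω = 2π·f = 2π·100 = 628.3 rad/s.
Step 2 — Component impedances:
  R: Z = R = 28 Ω
  C: Z = 1/(jωC) = -j/(ω·C) = 0 - j1.294e+06 Ω
Step 3 — Series combination: Z_total = R + C = 28 - j1.294e+06 Ω = 1.294e+06∠-90.0° Ω.
Step 4 — Source phasor: V = 5.91∠-166.9° V = -5.756 - j1.34 V.
Step 5 — Current: I = V / Z = 1.035e-06 - j4.449e-06 A = 4.567e-06∠-76.9° A.
Step 6 — Complex power: S = V·I* = 5.841e-10 - j2.699e-05 VA.
Step 7 — Real power: P = Re(S) = 5.841e-10 W.
Step 8 — Reactive power: Q = Im(S) = -2.699e-05 VAR.
Step 9 — Apparent power: |S| = 2.699e-05 VA.
Step 10 — Power factor: PF = P/|S| = 2.164e-05 (leading).

(a) P = 5.841e-10 W  (b) Q = -2.699e-05 VAR  (c) S = 2.699e-05 VA  (d) PF = 2.164e-05 (leading)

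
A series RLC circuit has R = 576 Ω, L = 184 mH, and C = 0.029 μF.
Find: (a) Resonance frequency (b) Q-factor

Step 1 — Resonance condition Im(Z)=0 gives ω₀ = 1/√(LC).
Step 2 — ω₀ = 1/√(0.184·2.9e-08) = 1.369e+04 rad/s.
Step 3 — f₀ = ω₀/(2π) = 2179 Hz.
Step 4 — Series Q: Q = ω₀L/R = 1.369e+04·0.184/576 = 4.373.

(a) f₀ = 2179 Hz  (b) Q = 4.373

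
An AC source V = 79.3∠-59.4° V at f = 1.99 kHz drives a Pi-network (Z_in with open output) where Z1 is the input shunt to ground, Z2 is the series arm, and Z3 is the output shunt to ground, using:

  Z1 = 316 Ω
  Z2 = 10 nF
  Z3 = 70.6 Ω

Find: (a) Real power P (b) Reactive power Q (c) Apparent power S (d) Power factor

Step 1 — Angular frequency: ω = 2π·f = 2π·1990 = 1.25e+04 rad/s.
Step 2 — Component impedances:
  Z1: Z = R = 316 Ω
  Z2: Z = 1/(jωC) = -j/(ω·C) = 0 - j7998 Ω
  Z3: Z = R = 70.6 Ω
Step 3 — With open output, the series arm Z2 and the output shunt Z3 appear in series to ground: Z2 + Z3 = 70.6 - j7998 Ω.
Step 4 — Parallel with input shunt Z1: Z_in = Z1 || (Z2 + Z3) = 315.4 - j12.46 Ω = 315.6∠-2.3° Ω.
Step 5 — Source phasor: V = 79.3∠-59.4° V = 40.37 - j68.26 V.
Step 6 — Current: I = V / Z = 0.1363 - j0.211 A = 0.2512∠-57.1° A.
Step 7 — Complex power: S = V·I* = 19.91 - j0.7862 VA.
Step 8 — Real power: P = Re(S) = 19.91 W.
Step 9 — Reactive power: Q = Im(S) = -0.7862 VAR.
Step 10 — Apparent power: |S| = 19.92 VA.
Step 11 — Power factor: PF = P/|S| = 0.9992 (leading).

(a) P = 19.91 W  (b) Q = -0.7862 VAR  (c) S = 19.92 VA  (d) PF = 0.9992 (leading)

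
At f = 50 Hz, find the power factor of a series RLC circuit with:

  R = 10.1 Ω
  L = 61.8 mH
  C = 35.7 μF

Step 1 — Angular frequency: ω = 2π·f = 2π·50 = 314.2 rad/s.
Step 2 — Component impedances:
  R: Z = R = 10.1 Ω
  L: Z = jωL = j·314.2·0.0618 = 0 + j19.42 Ω
  C: Z = 1/(jωC) = -j/(ω·C) = 0 - j89.16 Ω
Step 3 — Series combination: Z_total = R + L + C = 10.1 - j69.75 Ω = 70.47∠-81.8° Ω.
Step 4 — Power factor: PF = cos(φ) = Re(Z)/|Z| = 10.1/70.47 = 0.1433.
Step 5 — Type: Im(Z) = -69.75 ⇒ leading (phase φ = -81.8°).

PF = 0.1433 (leading, φ = -81.8°)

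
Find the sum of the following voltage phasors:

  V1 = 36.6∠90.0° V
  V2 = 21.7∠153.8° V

Step 1 — Convert each phasor to rectangular form:
  V1 = 36.6·(cos(90.0°) + j·sin(90.0°)) = 0 + j36.6 V
  V2 = 21.7·(cos(153.8°) + j·sin(153.8°)) = -19.47 + j9.581 V
Step 2 — Sum components: V_total = -19.47 + j46.18 V.
Step 3 — Convert to polar: |V_total| = 50.12 V, ∠V_total = 112.9°.

V_total = 50.12∠112.9° V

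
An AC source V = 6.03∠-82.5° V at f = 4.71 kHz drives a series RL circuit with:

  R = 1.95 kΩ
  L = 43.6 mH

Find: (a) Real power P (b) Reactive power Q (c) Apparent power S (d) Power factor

Step 1 — Angular frequency: ω = 2π·f = 2π·4710 = 2.959e+04 rad/s.
Step 2 — Component impedances:
  R: Z = R = 1950 Ω
  L: Z = jωL = j·2.959e+04·0.0436 = 0 + j1290 Ω
Step 3 — Series combination: Z_total = R + L = 1950 + j1290 Ω = 2338∠33.5° Ω.
Step 4 — Source phasor: V = 6.03∠-82.5° V = 0.7871 - j5.978 V.
Step 5 — Current: I = V / Z = -0.00113 - j0.002318 A = 0.002579∠-116.0° A.
Step 6 — Complex power: S = V·I* = 0.01297 + j0.008581 VA.
Step 7 — Real power: P = Re(S) = 0.01297 W.
Step 8 — Reactive power: Q = Im(S) = 0.008581 VAR.
Step 9 — Apparent power: |S| = 0.01555 VA.
Step 10 — Power factor: PF = P/|S| = 0.834 (lagging).

(a) P = 0.01297 W  (b) Q = 0.008581 VAR  (c) S = 0.01555 VA  (d) PF = 0.834 (lagging)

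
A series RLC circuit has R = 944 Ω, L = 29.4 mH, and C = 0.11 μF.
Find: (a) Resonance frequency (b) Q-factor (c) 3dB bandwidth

Step 1 — Resonance condition Im(Z)=0 gives ω₀ = 1/√(LC).
Step 2 — ω₀ = 1/√(0.0294·1.1e-07) = 1.758e+04 rad/s.
Step 3 — f₀ = ω₀/(2π) = 2799 Hz.
Step 4 — Series Q: Q = ω₀L/R = 1.758e+04·0.0294/944 = 0.5477.
Step 5 — 3dB bandwidth: Δω = ω₀/Q = 3.211e+04 rad/s; BW = Δω/(2π) = 5110 Hz.

(a) f₀ = 2799 Hz  (b) Q = 0.5477  (c) BW = 5110 Hz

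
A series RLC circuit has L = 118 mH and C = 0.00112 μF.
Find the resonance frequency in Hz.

Step 1 — Resonance condition Im(Z)=0 gives ω₀ = 1/√(LC).
Step 2 — ω₀ = 1/√(0.118·1.12e-09) = 8.699e+04 rad/s.
Step 3 — f₀ = ω₀/(2π) = 1.384e+04 Hz.

f₀ = 1.384e+04 Hz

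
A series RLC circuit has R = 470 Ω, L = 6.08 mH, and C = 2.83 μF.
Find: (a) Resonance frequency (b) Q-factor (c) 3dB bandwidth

Step 1 — Resonance: ω₀ = 1/√(LC) = 1/√(0.00608·2.83e-06) = 7624 rad/s.
Step 2 — f₀ = ω₀/(2π) = 1213 Hz.
Step 3 — Series Q: Q = ω₀L/R = 7624·0.00608/470 = 0.09862.
Step 4 — Bandwidth: Δω = ω₀/Q = 7.73e+04 rad/s; BW = Δω/(2π) = 1.23e+04 Hz.

(a) f₀ = 1213 Hz  (b) Q = 0.09862  (c) BW = 1.23e+04 Hz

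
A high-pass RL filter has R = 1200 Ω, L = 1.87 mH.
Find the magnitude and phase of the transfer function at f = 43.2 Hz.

Step 1 — Angular frequency: ω = 2π·43.2 = 271.4 rad/s.
Step 2 — Transfer function: H(jω) = jωL/(R + jωL).
Step 3 — Numerator jωL = j·0.5076; denominator R + jωL = 1200 + j0.5076.
Step 4 — H = 1.789e-07 + j0.000423.
Step 5 — Magnitude: |H| = 0.000423 (-67.5 dB); phase: φ = 90.0°.

|H| = 0.000423 (-67.5 dB), φ = 90.0°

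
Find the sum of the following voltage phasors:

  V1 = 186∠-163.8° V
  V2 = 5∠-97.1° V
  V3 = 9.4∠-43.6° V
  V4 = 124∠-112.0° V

Step 1 — Convert each phasor to rectangular form:
  V1 = 186·(cos(-163.8°) + j·sin(-163.8°)) = -178.6 - j51.89 V
  V2 = 5·(cos(-97.1°) + j·sin(-97.1°)) = -0.618 - j4.962 V
  V3 = 9.4·(cos(-43.6°) + j·sin(-43.6°)) = 6.807 - j6.482 V
  V4 = 124·(cos(-112.0°) + j·sin(-112.0°)) = -46.45 - j115 V
Step 2 — Sum components: V_total = -218.9 - j178.3 V.
Step 3 — Convert to polar: |V_total| = 282.3 V, ∠V_total = -140.8°.

V_total = 282.3∠-140.8° V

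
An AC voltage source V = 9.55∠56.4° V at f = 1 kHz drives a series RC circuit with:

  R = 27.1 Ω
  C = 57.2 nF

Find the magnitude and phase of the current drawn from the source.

Step 1 — Angular frequency: ω = 2π·f = 2π·1000 = 6283 rad/s.
Step 2 — Component impedances:
  R: Z = R = 27.1 Ω
  C: Z = 1/(jωC) = -j/(ω·C) = 0 - j2782 Ω
Step 3 — Series combination: Z_total = R + C = 27.1 - j2782 Ω = 2783∠-89.4° Ω.
Step 4 — Source phasor: V = 9.55∠56.4° V = 5.285 + j7.954 V.
Step 5 — Ohm's law: I = V / Z_total = (5.285 + j7.954) / (27.1 - j2782) = -0.00284 + j0.001927 A.
Step 6 — Convert to polar: |I| = 0.003432 A, ∠I = 145.8°.

I = 0.003432∠145.8° A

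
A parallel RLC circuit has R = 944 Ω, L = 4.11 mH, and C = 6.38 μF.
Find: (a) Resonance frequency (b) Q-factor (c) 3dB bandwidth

Step 1 — Resonance: ω₀ = 1/√(LC) = 1/√(0.00411·6.38e-06) = 6175 rad/s.
Step 2 — f₀ = ω₀/(2π) = 982.9 Hz.
Step 3 — Parallel Q: Q = R/(ω₀L) = 944/(6175·0.00411) = 37.19.
Step 4 — Bandwidth: Δω = ω₀/Q = 166 rad/s; BW = Δω/(2π) = 26.43 Hz.

(a) f₀ = 982.9 Hz  (b) Q = 37.19  (c) BW = 26.43 Hz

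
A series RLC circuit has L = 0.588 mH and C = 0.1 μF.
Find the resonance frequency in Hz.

Step 1 — Resonance condition Im(Z)=0 gives ω₀ = 1/√(LC).
Step 2 — ω₀ = 1/√(0.000588·1e-07) = 1.304e+05 rad/s.
Step 3 — f₀ = ω₀/(2π) = 2.076e+04 Hz.

f₀ = 2.076e+04 Hz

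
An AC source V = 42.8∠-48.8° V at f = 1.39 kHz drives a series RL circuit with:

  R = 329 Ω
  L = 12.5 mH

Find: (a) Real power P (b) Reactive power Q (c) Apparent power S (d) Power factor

Step 1 — Angular frequency: ω = 2π·f = 2π·1390 = 8734 rad/s.
Step 2 — Component impedances:
  R: Z = R = 329 Ω
  L: Z = jωL = j·8734·0.0125 = 0 + j109.2 Ω
Step 3 — Series combination: Z_total = R + L = 329 + j109.2 Ω = 346.6∠18.4° Ω.
Step 4 — Source phasor: V = 42.8∠-48.8° V = 28.19 - j32.2 V.
Step 5 — Current: I = V / Z = 0.04793 - j0.1138 A = 0.1235∠-67.2° A.
Step 6 — Complex power: S = V·I* = 5.016 + j1.664 VA.
Step 7 — Real power: P = Re(S) = 5.016 W.
Step 8 — Reactive power: Q = Im(S) = 1.664 VAR.
Step 9 — Apparent power: |S| = 5.285 VA.
Step 10 — Power factor: PF = P/|S| = 0.9491 (lagging).

(a) P = 5.016 W  (b) Q = 1.664 VAR  (c) S = 5.285 VA  (d) PF = 0.9491 (lagging)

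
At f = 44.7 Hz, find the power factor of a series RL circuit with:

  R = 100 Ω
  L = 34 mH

Step 1 — Angular frequency: ω = 2π·f = 2π·44.7 = 280.9 rad/s.
Step 2 — Component impedances:
  R: Z = R = 100 Ω
  L: Z = jωL = j·280.9·0.034 = 0 + j9.549 Ω
Step 3 — Series combination: Z_total = R + L = 100 + j9.549 Ω = 100.5∠5.5° Ω.
Step 4 — Power factor: PF = cos(φ) = Re(Z)/|Z| = 100/100.45 = 0.9955.
Step 5 — Type: Im(Z) = 9.549 ⇒ lagging (phase φ = 5.5°).

PF = 0.9955 (lagging, φ = 5.5°)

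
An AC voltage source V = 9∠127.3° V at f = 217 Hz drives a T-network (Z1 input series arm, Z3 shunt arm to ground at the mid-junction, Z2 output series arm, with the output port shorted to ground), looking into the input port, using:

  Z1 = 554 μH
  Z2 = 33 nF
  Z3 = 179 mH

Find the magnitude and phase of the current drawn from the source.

Step 1 — Angular frequency: ω = 2π·f = 2π·217 = 1363 rad/s.
Step 2 — Component impedances:
  Z1: Z = jωL = j·1363·0.000554 = 0 + j0.7554 Ω
  Z2: Z = 1/(jωC) = -j/(ω·C) = 0 - j2.223e+04 Ω
  Z3: Z = jωL = j·1363·0.179 = 0 + j244.1 Ω
Step 3 — With the output port shorted to ground, the output series arm Z2 runs from the junction to ground; the shunt arm Z3 also runs from the junction to ground. They appear in parallel: Z3 || Z2 = 0 + j246.8 Ω.
Step 4 — Series with input arm Z1: Z_in = Z1 + (Z3 || Z2) = 0 + j247.5 Ω = 247.5∠90.0° Ω.
Step 5 — Source phasor: V = 9∠127.3° V = -5.454 + j7.159 V.
Step 6 — Ohm's law: I = V / Z_total = (-5.454 + j7.159) / (0 + j247.5) = 0.02892 + j0.02203 A.
Step 7 — Convert to polar: |I| = 0.03636 A, ∠I = 37.3°.

I = 0.03636∠37.3° A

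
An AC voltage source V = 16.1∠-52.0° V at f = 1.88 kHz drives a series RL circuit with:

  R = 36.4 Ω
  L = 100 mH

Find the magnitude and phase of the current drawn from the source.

Step 1 — Angular frequency: ω = 2π·f = 2π·1880 = 1.181e+04 rad/s.
Step 2 — Component impedances:
  R: Z = R = 36.4 Ω
  L: Z = jωL = j·1.181e+04·0.1 = 0 + j1181 Ω
Step 3 — Series combination: Z_total = R + L = 36.4 + j1181 Ω = 1182∠88.2° Ω.
Step 4 — Source phasor: V = 16.1∠-52.0° V = 9.912 - j12.69 V.
Step 5 — Ohm's law: I = V / Z_total = (9.912 - j12.69) / (36.4 + j1181) = -0.01047 - j0.008714 A.
Step 6 — Convert to polar: |I| = 0.01362 A, ∠I = -140.2°.

I = 0.01362∠-140.2° A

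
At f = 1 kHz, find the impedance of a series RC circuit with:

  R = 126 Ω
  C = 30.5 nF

Step 1 — Angular frequency: ω = 2π·f = 2π·1000 = 6283 rad/s.
Step 2 — Component impedances:
  R: Z = R = 126 Ω
  C: Z = 1/(jωC) = -j/(ω·C) = 0 - j5218 Ω
Step 3 — Series combination: Z_total = R + C = 126 - j5218 Ω = 5220∠-88.6° Ω.

Z = 126 - j5218 Ω = 5220∠-88.6° Ω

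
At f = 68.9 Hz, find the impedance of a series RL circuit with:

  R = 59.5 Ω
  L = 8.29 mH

Step 1 — Angular frequency: ω = 2π·f = 2π·68.9 = 432.9 rad/s.
Step 2 — Component impedances:
  R: Z = R = 59.5 Ω
  L: Z = jωL = j·432.9·0.00829 = 0 + j3.589 Ω
Step 3 — Series combination: Z_total = R + L = 59.5 + j3.589 Ω = 59.61∠3.5° Ω.

Z = 59.5 + j3.589 Ω = 59.61∠3.5° Ω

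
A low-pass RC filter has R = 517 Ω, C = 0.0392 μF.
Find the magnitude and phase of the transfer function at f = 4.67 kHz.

Step 1 — Angular frequency: ω = 2π·4670 = 2.934e+04 rad/s.
Step 2 — Transfer function: H(jω) = 1/(1 + jωRC).
Step 3 — Denominator: 1 + jωRC = 1 + j·2.934e+04·517·3.92e-08 = 1 + j0.5947.
Step 4 — H = 0.7388 - j0.4393.
Step 5 — Magnitude: |H| = 0.8595 (-1.3 dB); phase: φ = -30.7°.

|H| = 0.8595 (-1.3 dB), φ = -30.7°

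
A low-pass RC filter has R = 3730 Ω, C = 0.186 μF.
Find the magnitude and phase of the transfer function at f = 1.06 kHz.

Step 1 — Angular frequency: ω = 2π·1060 = 6660 rad/s.
Step 2 — Transfer function: H(jω) = 1/(1 + jωRC).
Step 3 — Denominator: 1 + jωRC = 1 + j·6660·3730·1.86e-07 = 1 + j4.621.
Step 4 — H = 0.04474 - j0.2067.
Step 5 — Magnitude: |H| = 0.2115 (-13.5 dB); phase: φ = -77.8°.

|H| = 0.2115 (-13.5 dB), φ = -77.8°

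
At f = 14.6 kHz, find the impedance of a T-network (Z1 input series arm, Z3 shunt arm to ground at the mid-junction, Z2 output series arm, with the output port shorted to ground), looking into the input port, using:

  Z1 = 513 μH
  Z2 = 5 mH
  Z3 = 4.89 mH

Step 1 — Angular frequency: ω = 2π·f = 2π·1.46e+04 = 9.173e+04 rad/s.
Step 2 — Component impedances:
  Z1: Z = jωL = j·9.173e+04·0.000513 = 0 + j47.06 Ω
  Z2: Z = jωL = j·9.173e+04·0.005 = 0 + j458.7 Ω
  Z3: Z = jωL = j·9.173e+04·0.00489 = 0 + j448.6 Ω
Step 3 — With the output port shorted to ground, the output series arm Z2 runs from the junction to ground; the shunt arm Z3 also runs from the junction to ground. They appear in parallel: Z3 || Z2 = 0 + j226.8 Ω.
Step 4 — Series with input arm Z1: Z_in = Z1 + (Z3 || Z2) = 0 + j273.8 Ω = 273.8∠90.0° Ω.

Z = 0 + j273.8 Ω = 273.8∠90.0° Ω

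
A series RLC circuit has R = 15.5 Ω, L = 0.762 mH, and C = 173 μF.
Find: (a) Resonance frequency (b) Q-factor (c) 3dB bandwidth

Step 1 — Resonance: ω₀ = 1/√(LC) = 1/√(0.000762·0.000173) = 2754 rad/s.
Step 2 — f₀ = ω₀/(2π) = 438.3 Hz.
Step 3 — Series Q: Q = ω₀L/R = 2754·0.000762/15.5 = 0.1354.
Step 4 — Bandwidth: Δω = ω₀/Q = 2.034e+04 rad/s; BW = Δω/(2π) = 3237 Hz.

(a) f₀ = 438.3 Hz  (b) Q = 0.1354  (c) BW = 3237 Hz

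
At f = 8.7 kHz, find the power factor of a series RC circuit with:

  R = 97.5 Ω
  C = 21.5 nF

Step 1 — Angular frequency: ω = 2π·f = 2π·8700 = 5.466e+04 rad/s.
Step 2 — Component impedances:
  R: Z = R = 97.5 Ω
  C: Z = 1/(jωC) = -j/(ω·C) = 0 - j850.9 Ω
Step 3 — Series combination: Z_total = R + C = 97.5 - j850.9 Ω = 856.4∠-83.5° Ω.
Step 4 — Power factor: PF = cos(φ) = Re(Z)/|Z| = 97.5/856.4 = 0.1138.
Step 5 — Type: Im(Z) = -850.9 ⇒ leading (phase φ = -83.5°).

PF = 0.1138 (leading, φ = -83.5°)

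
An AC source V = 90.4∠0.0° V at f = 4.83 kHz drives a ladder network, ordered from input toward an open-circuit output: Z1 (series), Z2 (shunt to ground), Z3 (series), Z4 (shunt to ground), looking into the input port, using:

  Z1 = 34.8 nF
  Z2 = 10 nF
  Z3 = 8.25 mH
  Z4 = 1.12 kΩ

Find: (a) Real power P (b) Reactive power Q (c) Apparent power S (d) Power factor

Step 1 — Angular frequency: ω = 2π·f = 2π·4830 = 3.035e+04 rad/s.
Step 2 — Component impedances:
  Z1: Z = 1/(jωC) = -j/(ω·C) = 0 - j946.9 Ω
  Z2: Z = 1/(jωC) = -j/(ω·C) = 0 - j3295 Ω
  Z3: Z = jωL = j·3.035e+04·0.00825 = 0 + j250.4 Ω
  Z4: Z = R = 1120 Ω
Step 3 — Ladder network (open output): work backward from the far end, alternating series and parallel combinations. Z_in = 1155 - j1101 Ω = 1596∠-43.6° Ω.
Step 4 — Source phasor: V = 90.4∠0.0° V = 90.4 V.
Step 5 — Current: I = V / Z = 0.04101 + j0.03907 A = 0.05664∠43.6° A.
Step 6 — Complex power: S = V·I* = 3.707 - j3.532 VA.
Step 7 — Real power: P = Re(S) = 3.707 W.
Step 8 — Reactive power: Q = Im(S) = -3.532 VAR.
Step 9 — Apparent power: |S| = 5.121 VA.
Step 10 — Power factor: PF = P/|S| = 0.724 (leading).

(a) P = 3.707 W  (b) Q = -3.532 VAR  (c) S = 5.121 VA  (d) PF = 0.724 (leading)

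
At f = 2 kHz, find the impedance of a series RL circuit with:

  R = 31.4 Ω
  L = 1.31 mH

Step 1 — Angular frequency: ω = 2π·f = 2π·2000 = 1.257e+04 rad/s.
Step 2 — Component impedances:
  R: Z = R = 31.4 Ω
  L: Z = jωL = j·1.257e+04·0.00131 = 0 + j16.46 Ω
Step 3 — Series combination: Z_total = R + L = 31.4 + j16.46 Ω = 35.45∠27.7° Ω.

Z = 31.4 + j16.46 Ω = 35.45∠27.7° Ω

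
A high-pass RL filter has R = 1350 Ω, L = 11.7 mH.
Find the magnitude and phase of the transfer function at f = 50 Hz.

Step 1 — Angular frequency: ω = 2π·50 = 314.2 rad/s.
Step 2 — Transfer function: H(jω) = jωL/(R + jωL).
Step 3 — Numerator jωL = j·3.676; denominator R + jωL = 1350 + j3.676.
Step 4 — H = 7.413e-06 + j0.002723.
Step 5 — Magnitude: |H| = 0.002723 (-51.3 dB); phase: φ = 89.8°.

|H| = 0.002723 (-51.3 dB), φ = 89.8°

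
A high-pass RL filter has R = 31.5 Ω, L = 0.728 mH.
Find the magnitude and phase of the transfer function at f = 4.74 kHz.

Step 1 — Angular frequency: ω = 2π·4740 = 2.978e+04 rad/s.
Step 2 — Transfer function: H(jω) = jωL/(R + jωL).
Step 3 — Numerator jωL = j·21.68; denominator R + jωL = 31.5 + j21.68.
Step 4 — H = 0.3215 + j0.467.
Step 5 — Magnitude: |H| = 0.567 (-4.9 dB); phase: φ = 55.5°.

|H| = 0.567 (-4.9 dB), φ = 55.5°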